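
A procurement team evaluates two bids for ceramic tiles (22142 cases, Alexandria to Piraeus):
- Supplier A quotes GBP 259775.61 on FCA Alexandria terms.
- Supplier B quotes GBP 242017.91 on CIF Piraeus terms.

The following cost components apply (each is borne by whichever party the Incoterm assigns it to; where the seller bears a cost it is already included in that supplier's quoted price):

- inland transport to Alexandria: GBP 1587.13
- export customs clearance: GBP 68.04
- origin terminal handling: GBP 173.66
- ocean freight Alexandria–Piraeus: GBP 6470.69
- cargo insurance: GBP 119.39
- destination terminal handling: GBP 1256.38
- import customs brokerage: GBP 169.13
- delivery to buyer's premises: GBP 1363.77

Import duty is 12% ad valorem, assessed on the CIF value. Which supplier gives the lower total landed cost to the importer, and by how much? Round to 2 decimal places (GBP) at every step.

Supplier A (FCA):
CIF value = FCA price + origin terminal + freight + insurance = 259775.61 + 173.66 + 6470.69 + 119.39 = 266539.35
Import duty = 266539.35 × 12% = 31984.72
Buyer bears (A): 173.66 + 6470.69 + 119.39 + 1256.38 + 169.13 + 1363.77 = 9553.02
Landed cost (A) = invoice 259775.61 + 9553.02 + duty 31984.72 = 301313.35
Supplier B (CIF):
The CIF price already equals the CIF value: 242017.91
Import duty = 242017.91 × 12% = 29042.15
Buyer bears (B): 1256.38 + 169.13 + 1363.77 = 2789.28
Landed cost (B) = invoice 242017.91 + 2789.28 + duty 29042.15 = 273849.34
Difference = |301313.35 − 273849.34| = 27464.01

Supplier B is cheaper by GBP 27464.01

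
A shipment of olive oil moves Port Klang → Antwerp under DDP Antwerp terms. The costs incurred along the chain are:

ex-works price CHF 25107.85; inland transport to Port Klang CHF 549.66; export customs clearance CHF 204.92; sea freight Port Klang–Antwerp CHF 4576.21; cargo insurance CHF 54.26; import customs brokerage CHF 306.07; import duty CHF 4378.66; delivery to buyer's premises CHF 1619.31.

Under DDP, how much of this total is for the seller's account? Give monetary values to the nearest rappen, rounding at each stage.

DDP: the seller bears all costs including import duty.
Seller's account: goods 25107.85 + inland to port 549.66 + export clearance 204.92 + freight 4576.21 + insurance 54.26 + brokerage 306.07 + duty 4378.66 + delivery 1619.31 = 36796.94
Buyer's account: 0.00

Seller's account: CHF 36796.94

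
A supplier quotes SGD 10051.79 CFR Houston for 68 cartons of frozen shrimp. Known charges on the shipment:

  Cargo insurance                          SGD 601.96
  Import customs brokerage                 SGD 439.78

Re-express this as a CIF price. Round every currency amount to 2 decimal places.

CIF price: SGD 10653.75

Not relevant to the conversion: brokerage — on the buyer under both terms; not part of either seller's price.
From CFR to CIF, the seller additionally bears: insurance.
CIF price = 10051.79 + 601.96 = 10653.75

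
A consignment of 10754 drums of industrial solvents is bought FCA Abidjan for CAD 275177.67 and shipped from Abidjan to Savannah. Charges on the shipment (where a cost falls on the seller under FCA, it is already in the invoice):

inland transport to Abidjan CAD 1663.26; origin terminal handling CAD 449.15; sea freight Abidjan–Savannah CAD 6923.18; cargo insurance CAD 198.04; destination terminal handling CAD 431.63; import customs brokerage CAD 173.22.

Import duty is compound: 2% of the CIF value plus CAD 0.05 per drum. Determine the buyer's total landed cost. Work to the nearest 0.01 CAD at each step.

FCA: the seller delivers export-cleared goods to the carrier; the buyer bears costs from that point.
Already in the invoice (seller's account under FCA): inland to port — exclude.
CIF value = FCA price + origin terminal + freight + insurance = 275177.67 + 449.15 + 6923.18 + 198.04 = 282748.04
Ad valorem component: 282748.04 × 2% = 5654.96
Specific component: 10754 × 0.05 = 537.70
Import duty = 5654.96 + 537.70 = 6192.66
Buyer bears: origin terminal 449.15 + freight 6923.18 + insurance 198.04 + destination terminal 431.63 + brokerage 173.22 + duty 6192.66 = 14367.88
Landed cost = invoice 275177.67 + 14367.88 = 289545.55

Total landed cost: CAD 289545.55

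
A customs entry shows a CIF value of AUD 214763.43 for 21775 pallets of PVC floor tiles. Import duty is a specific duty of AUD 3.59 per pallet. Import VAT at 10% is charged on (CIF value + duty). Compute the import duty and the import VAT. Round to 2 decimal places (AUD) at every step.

Import duty: AUD 78172.25; import VAT: AUD 29293.57

Import duty = 21775 × 3.59 = 78172.25
VAT base = CIF + duty = 214763.43 + 78172.25 = 292935.68
Import VAT = 292935.68 × 10% = 29293.57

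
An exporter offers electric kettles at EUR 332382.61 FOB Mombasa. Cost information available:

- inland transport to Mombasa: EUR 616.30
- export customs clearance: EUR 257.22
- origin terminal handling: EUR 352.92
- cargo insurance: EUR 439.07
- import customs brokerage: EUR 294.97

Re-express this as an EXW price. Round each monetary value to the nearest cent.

Not relevant to the conversion: insurance, brokerage — on the buyer under both terms; not part of either seller's price.
From FOB to EXW, the seller no longer bears: inland to port, export clearance, origin terminal.
EXW price = 332382.61 − 616.30 − 257.22 − 352.92 = 331156.17

EXW price: EUR 331156.17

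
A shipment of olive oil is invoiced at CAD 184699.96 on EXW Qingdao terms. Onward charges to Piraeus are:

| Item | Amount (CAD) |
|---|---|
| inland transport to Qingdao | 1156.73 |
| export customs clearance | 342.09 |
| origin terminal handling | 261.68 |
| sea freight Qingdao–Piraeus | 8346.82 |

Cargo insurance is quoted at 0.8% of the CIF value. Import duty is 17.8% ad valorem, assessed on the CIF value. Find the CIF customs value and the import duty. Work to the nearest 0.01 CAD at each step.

Let C be the CIF value. C = EXW price + pre-shipment costs + freight + 0.8% × C
C − 0.8% × C = 184699.96 + 1156.73 + 342.09 + 261.68 + 8346.82
0.992 × C = 194807.28
C = 194807.28 / 0.992 = 196378.31
Insurance premium = 0.8% × 196378.31 = 1571.03
Import duty = 196378.31 × 17.8% = 34955.34

CIF value: CAD 196378.31; import duty: CAD 34955.34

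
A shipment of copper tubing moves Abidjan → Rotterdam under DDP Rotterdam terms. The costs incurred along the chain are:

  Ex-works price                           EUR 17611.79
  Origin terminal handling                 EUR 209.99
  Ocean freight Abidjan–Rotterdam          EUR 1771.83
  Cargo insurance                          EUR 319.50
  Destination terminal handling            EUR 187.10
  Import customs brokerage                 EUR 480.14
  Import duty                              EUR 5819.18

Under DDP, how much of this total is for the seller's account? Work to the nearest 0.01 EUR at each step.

Seller's account: EUR 26399.53

DDP: the seller bears all costs including import duty.
Seller's account: goods 17611.79 + origin terminal 209.99 + freight 1771.83 + insurance 319.50 + destination terminal 187.10 + brokerage 480.14 + duty 5819.18 = 26399.53
Buyer's account: 0.00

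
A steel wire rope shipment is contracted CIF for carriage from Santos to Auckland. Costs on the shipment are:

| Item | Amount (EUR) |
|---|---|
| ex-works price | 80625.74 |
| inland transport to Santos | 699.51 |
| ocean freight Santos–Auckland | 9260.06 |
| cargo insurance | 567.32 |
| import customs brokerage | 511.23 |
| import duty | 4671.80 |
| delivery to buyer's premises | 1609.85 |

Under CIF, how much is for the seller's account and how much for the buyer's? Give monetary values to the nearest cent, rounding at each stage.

CIF: the seller pays costs through ocean freight and marine insurance to the destination port.
Seller's account: goods 80625.74 + inland to port 699.51 + freight 9260.06 + insurance 567.32 = 91152.63
Buyer's account: brokerage 511.23 + duty 4671.80 + delivery 1609.85 = 6792.88

Seller: EUR 91152.63; buyer: EUR 6792.88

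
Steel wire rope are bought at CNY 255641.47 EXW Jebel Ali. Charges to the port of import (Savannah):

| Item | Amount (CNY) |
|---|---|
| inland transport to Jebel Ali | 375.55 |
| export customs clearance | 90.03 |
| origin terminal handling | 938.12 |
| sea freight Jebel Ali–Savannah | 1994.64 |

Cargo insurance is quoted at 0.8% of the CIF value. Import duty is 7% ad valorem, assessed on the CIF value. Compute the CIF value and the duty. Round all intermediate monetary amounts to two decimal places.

CIF value: CNY 261128.84; import duty: CNY 18279.02

Let C be the CIF value. C = EXW price + pre-shipment costs + freight + 0.8% × C
C − 0.8% × C = 255641.47 + 375.55 + 90.03 + 938.12 + 1994.64
0.992 × C = 259039.81
C = 259039.81 / 0.992 = 261128.84
Insurance premium = 0.8% × 261128.84 = 2089.03
Import duty = 261128.84 × 7% = 18279.02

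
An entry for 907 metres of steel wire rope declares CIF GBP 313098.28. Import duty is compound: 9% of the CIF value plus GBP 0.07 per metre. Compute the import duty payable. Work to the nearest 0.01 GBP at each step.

Import duty: GBP 28242.34

Ad valorem component: 313098.28 × 9% = 28178.85
Specific component: 907 × 0.07 = 63.49
Import duty = 28178.85 + 63.49 = 28242.34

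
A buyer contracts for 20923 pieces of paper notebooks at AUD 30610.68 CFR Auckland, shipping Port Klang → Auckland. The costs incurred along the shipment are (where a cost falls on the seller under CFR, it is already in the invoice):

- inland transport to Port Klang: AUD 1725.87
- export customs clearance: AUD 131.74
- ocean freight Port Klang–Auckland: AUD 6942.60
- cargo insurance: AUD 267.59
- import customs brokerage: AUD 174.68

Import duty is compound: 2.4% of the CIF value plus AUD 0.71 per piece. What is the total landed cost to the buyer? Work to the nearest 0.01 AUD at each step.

CFR: the seller pays costs through ocean freight to the destination port, but not insurance.
Already in the invoice (seller's account under CFR): inland to port, export clearance, freight — exclude.
CIF value = CFR price + insurance = 30610.68 + 267.59 = 30878.27
Ad valorem component: 30878.27 × 2.4% = 741.08
Specific component: 20923 × 0.71 = 14855.33
Import duty = 741.08 + 14855.33 = 15596.41
Buyer bears: insurance 267.59 + brokerage 174.68 + duty 15596.41 = 16038.68
Landed cost = invoice 30610.68 + 16038.68 = 46649.36

Total landed cost: AUD 46649.36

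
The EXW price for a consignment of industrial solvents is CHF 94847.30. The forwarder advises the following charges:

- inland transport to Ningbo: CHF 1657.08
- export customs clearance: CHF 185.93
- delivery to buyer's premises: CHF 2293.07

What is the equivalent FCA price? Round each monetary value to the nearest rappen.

FCA price: CHF 96690.31

Not relevant to the conversion: delivery — on the buyer under both terms; not part of either seller's price.
From EXW to FCA, the seller additionally bears: inland to port, export clearance.
FCA price = 94847.30 + 1657.08 + 185.93 = 96690.31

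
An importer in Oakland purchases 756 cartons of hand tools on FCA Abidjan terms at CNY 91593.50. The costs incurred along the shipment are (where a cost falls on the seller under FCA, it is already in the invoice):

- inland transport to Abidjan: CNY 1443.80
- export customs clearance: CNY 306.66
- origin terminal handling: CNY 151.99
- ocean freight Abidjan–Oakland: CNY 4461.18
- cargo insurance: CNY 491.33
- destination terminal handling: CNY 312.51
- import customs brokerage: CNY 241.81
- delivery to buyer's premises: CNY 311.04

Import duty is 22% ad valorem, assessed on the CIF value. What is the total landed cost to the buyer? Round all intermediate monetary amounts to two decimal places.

Total landed cost: CNY 118836.92

FCA: the seller delivers export-cleared goods to the carrier; the buyer bears costs from that point.
Already in the invoice (seller's account under FCA): inland to port, export clearance — exclude.
CIF value = FCA price + origin terminal + freight + insurance = 91593.50 + 151.99 + 4461.18 + 491.33 = 96698.00
Import duty = 96698.00 × 22% = 21273.56
Buyer bears: origin terminal 151.99 + freight 4461.18 + insurance 491.33 + destination terminal 312.51 + brokerage 241.81 + delivery 311.04 + duty 21273.56 = 27243.42
Landed cost = invoice 91593.50 + 27243.42 = 118836.92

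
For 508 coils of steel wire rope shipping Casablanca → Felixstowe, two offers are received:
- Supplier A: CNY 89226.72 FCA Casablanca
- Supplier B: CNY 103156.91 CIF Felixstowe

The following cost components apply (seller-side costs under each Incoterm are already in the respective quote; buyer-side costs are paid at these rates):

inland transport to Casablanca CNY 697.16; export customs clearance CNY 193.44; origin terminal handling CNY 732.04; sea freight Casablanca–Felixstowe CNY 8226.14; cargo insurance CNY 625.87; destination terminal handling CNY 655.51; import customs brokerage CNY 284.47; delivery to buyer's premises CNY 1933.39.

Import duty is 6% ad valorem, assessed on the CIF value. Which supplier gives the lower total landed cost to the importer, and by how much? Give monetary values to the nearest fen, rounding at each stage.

Supplier A is cheaper by CNY 4606.90

Supplier A (FCA):
CIF value = FCA price + origin terminal + freight + insurance = 89226.72 + 732.04 + 8226.14 + 625.87 = 98810.77
Import duty = 98810.77 × 6% = 5928.65
Buyer bears (A): 732.04 + 8226.14 + 625.87 + 655.51 + 284.47 + 1933.39 = 12457.42
Landed cost (A) = invoice 89226.72 + 12457.42 + duty 5928.65 = 107612.79
Supplier B (CIF):
The CIF price already equals the CIF value: 103156.91
Import duty = 103156.91 × 6% = 6189.41
Buyer bears (B): 655.51 + 284.47 + 1933.39 = 2873.37
Landed cost (B) = invoice 103156.91 + 2873.37 + duty 6189.41 = 112219.69
Difference = |107612.79 − 112219.69| = 4606.90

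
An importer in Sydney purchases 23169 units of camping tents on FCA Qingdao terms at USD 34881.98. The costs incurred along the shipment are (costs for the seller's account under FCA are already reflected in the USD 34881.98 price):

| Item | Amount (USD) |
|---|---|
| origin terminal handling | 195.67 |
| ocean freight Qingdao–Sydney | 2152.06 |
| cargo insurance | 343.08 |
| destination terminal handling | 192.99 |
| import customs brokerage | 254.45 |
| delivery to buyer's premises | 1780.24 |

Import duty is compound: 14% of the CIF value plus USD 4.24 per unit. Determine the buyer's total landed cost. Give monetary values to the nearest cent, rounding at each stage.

Total landed cost: USD 143297.22

FCA: the seller delivers export-cleared goods to the carrier; the buyer bears costs from that point.
CIF value = FCA price + origin terminal + freight + insurance = 34881.98 + 195.67 + 2152.06 + 343.08 = 37572.79
Ad valorem component: 37572.79 × 14% = 5260.19
Specific component: 23169 × 4.24 = 98236.56
Import duty = 5260.19 + 98236.56 = 103496.75
Buyer bears: origin terminal 195.67 + freight 2152.06 + insurance 343.08 + destination terminal 192.99 + brokerage 254.45 + delivery 1780.24 + duty 103496.75 = 108415.24
Landed cost = invoice 34881.98 + 108415.24 = 143297.22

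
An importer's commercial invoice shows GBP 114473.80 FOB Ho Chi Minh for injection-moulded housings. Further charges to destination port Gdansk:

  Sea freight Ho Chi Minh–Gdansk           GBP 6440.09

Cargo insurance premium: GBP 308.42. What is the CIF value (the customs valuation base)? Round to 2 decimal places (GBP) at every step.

CIF = FOB price + freight + insurance
CIF = 114473.80 + 6440.09 + 308.42 = 121222.31

CIF value: GBP 121222.31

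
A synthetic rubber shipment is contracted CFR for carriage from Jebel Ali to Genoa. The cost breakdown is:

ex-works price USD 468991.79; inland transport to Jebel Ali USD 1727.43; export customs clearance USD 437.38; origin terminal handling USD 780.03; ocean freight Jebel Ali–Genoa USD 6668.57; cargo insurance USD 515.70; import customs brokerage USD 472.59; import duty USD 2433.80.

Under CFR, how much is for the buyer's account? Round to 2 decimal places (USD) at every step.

Buyer's account: USD 3422.09

CFR: the seller pays costs through ocean freight to the destination port, but not insurance.
Seller's account: goods 468991.79 + inland to port 1727.43 + export clearance 437.38 + origin terminal 780.03 + freight 6668.57 = 478605.20
Buyer's account: insurance 515.70 + brokerage 472.59 + duty 2433.80 = 3422.09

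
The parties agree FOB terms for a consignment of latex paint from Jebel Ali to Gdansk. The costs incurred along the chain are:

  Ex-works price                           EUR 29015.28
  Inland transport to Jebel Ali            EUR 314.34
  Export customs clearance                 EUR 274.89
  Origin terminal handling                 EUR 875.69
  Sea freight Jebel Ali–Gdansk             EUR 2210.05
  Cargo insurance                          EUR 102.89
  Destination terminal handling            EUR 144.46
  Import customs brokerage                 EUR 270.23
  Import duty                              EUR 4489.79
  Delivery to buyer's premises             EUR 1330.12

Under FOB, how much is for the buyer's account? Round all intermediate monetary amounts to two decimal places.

FOB: the seller bears costs until goods are on board at the origin port; the buyer bears freight, insurance and all costs thereafter.
Seller's account: goods 29015.28 + inland to port 314.34 + export clearance 274.89 + origin terminal 875.69 = 30480.20
Buyer's account: freight 2210.05 + insurance 102.89 + destination terminal 144.46 + brokerage 270.23 + duty 4489.79 + delivery 1330.12 = 8547.54

Buyer's account: EUR 8547.54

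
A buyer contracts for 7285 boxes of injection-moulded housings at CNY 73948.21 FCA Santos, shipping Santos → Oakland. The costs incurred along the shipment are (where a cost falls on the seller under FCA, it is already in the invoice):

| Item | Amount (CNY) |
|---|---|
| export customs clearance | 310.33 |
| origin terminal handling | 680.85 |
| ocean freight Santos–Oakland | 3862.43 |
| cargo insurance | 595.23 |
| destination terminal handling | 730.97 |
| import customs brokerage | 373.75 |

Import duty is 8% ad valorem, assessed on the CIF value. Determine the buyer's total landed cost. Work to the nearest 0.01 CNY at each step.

FCA: the seller delivers export-cleared goods to the carrier; the buyer bears costs from that point.
Already in the invoice (seller's account under FCA): export clearance — exclude.
CIF value = FCA price + origin terminal + freight + insurance = 73948.21 + 680.85 + 3862.43 + 595.23 = 79086.72
Import duty = 79086.72 × 8% = 6326.94
Buyer bears: origin terminal 680.85 + freight 3862.43 + insurance 595.23 + destination terminal 730.97 + brokerage 373.75 + duty 6326.94 = 12570.17
Landed cost = invoice 73948.21 + 12570.17 = 86518.38

Total landed cost: CNY 86518.38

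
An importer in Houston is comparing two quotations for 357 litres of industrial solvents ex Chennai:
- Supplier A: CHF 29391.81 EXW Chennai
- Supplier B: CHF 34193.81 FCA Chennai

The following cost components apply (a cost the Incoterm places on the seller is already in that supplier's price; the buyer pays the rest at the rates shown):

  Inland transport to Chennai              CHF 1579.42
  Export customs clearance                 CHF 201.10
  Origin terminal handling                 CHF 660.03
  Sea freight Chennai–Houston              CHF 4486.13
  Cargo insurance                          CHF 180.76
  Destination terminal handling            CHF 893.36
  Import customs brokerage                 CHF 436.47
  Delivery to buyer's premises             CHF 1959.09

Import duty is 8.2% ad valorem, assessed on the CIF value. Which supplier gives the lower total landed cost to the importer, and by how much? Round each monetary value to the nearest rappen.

Supplier A is cheaper by CHF 3269.24

Supplier A (EXW):
CIF value = EXW price + inland to port + export clearance + origin terminal + freight + insurance = 29391.81 + 1579.42 + 201.10 + 660.03 + 4486.13 + 180.76 = 36499.25
Import duty = 36499.25 × 8.2% = 2992.94
Buyer bears (A): 1579.42 + 201.10 + 660.03 + 4486.13 + 180.76 + 893.36 + 436.47 + 1959.09 = 10396.36
Landed cost (A) = invoice 29391.81 + 10396.36 + duty 2992.94 = 42781.11
Supplier B (FCA):
CIF value = FCA price + origin terminal + freight + insurance = 34193.81 + 660.03 + 4486.13 + 180.76 = 39520.73
Import duty = 39520.73 × 8.2% = 3240.70
Buyer bears (B): 660.03 + 4486.13 + 180.76 + 893.36 + 436.47 + 1959.09 = 8615.84
Landed cost (B) = invoice 34193.81 + 8615.84 + duty 3240.70 = 46050.35
Difference = |42781.11 − 46050.35| = 3269.24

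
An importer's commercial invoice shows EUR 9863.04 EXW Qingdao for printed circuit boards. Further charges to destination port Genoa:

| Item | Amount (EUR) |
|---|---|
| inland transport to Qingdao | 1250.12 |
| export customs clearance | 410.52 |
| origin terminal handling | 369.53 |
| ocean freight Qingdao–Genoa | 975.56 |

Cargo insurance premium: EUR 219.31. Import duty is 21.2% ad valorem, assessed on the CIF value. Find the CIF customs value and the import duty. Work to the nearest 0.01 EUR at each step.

CIF = EXW price + pre-shipment costs + freight + insurance
CIF = 9863.04 + 1250.12 + 410.52 + 369.53 + 975.56 + 219.31 = 13088.08
Import duty = 13088.08 × 21.2% = 2774.67

CIF value: EUR 13088.08; import duty: EUR 2774.67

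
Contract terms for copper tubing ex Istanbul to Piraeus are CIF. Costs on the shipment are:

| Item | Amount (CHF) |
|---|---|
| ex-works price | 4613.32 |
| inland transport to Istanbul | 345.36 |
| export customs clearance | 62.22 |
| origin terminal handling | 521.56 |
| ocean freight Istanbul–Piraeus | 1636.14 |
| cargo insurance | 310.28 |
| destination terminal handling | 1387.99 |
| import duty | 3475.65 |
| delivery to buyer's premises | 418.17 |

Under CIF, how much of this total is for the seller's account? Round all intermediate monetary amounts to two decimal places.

CIF: the seller pays costs through ocean freight and marine insurance to the destination port.
Seller's account: goods 4613.32 + inland to port 345.36 + export clearance 62.22 + origin terminal 521.56 + freight 1636.14 + insurance 310.28 = 7488.88
Buyer's account: destination terminal 1387.99 + duty 3475.65 + delivery 418.17 = 5281.81

Seller's account: CHF 7488.88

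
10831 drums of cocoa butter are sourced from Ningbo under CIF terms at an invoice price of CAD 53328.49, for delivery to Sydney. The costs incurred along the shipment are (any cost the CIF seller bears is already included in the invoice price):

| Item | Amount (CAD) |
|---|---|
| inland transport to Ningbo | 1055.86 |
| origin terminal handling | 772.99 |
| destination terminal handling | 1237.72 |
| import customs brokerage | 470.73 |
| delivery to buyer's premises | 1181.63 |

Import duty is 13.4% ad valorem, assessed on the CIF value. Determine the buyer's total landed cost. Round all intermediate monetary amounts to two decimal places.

Total landed cost: CAD 63364.59

CIF: the seller pays costs through ocean freight and marine insurance to the destination port.
Already in the invoice (seller's account under CIF): inland to port, origin terminal — exclude.
The CIF price already equals the CIF value: 53328.49
Import duty = 53328.49 × 13.4% = 7146.02
Buyer bears: destination terminal 1237.72 + brokerage 470.73 + delivery 1181.63 + duty 7146.02 = 10036.10
Landed cost = invoice 53328.49 + 10036.10 = 63364.59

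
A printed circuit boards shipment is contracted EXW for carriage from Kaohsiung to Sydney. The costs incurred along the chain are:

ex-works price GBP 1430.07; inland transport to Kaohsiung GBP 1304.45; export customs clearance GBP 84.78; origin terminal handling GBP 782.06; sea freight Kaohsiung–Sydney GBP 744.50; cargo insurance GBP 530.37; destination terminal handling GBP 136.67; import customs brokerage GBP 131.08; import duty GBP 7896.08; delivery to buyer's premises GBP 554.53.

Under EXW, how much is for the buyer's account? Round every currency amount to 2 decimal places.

EXW: the seller makes goods available at their premises; the buyer bears all onward costs.
Seller's account: goods 1430.07 = 1430.07
Buyer's account: inland to port 1304.45 + export clearance 84.78 + origin terminal 782.06 + freight 744.50 + insurance 530.37 + destination terminal 136.67 + brokerage 131.08 + duty 7896.08 + delivery 554.53 = 12164.52

Buyer's account: GBP 12164.52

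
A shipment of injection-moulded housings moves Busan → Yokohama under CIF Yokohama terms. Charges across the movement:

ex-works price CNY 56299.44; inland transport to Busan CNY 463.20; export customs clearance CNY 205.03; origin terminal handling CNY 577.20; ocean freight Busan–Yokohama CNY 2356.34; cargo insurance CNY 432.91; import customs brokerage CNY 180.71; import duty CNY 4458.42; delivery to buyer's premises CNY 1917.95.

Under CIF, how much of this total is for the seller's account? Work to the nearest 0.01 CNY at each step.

CIF: the seller pays costs through ocean freight and marine insurance to the destination port.
Seller's account: goods 56299.44 + inland to port 463.20 + export clearance 205.03 + origin terminal 577.20 + freight 2356.34 + insurance 432.91 = 60334.12
Buyer's account: brokerage 180.71 + duty 4458.42 + delivery 1917.95 = 6557.08

Seller's account: CNY 60334.12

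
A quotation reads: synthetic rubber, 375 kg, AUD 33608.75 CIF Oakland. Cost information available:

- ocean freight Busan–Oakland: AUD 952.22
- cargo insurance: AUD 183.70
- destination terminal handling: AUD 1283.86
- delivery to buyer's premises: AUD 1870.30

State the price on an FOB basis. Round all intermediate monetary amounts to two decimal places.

Not relevant to the conversion: delivery, destination terminal — on the buyer under both terms; not part of either seller's price.
From CIF to FOB, the seller no longer bears: freight, insurance.
FOB price = 33608.75 − 952.22 − 183.70 = 32472.83

FOB price: AUD 32472.83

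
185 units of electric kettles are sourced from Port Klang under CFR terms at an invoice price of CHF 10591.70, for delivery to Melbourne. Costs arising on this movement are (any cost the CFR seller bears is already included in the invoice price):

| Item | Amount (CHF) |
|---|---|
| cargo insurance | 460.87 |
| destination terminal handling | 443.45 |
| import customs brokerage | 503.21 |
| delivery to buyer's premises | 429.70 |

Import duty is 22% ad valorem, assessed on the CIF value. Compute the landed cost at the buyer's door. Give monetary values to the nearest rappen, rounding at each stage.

Total landed cost: CHF 14860.50

CFR: the seller pays costs through ocean freight to the destination port, but not insurance.
CIF value = CFR price + insurance = 10591.70 + 460.87 = 11052.57
Import duty = 11052.57 × 22% = 2431.57
Buyer bears: insurance 460.87 + destination terminal 443.45 + brokerage 503.21 + delivery 429.70 + duty 2431.57 = 4268.80
Landed cost = invoice 10591.70 + 4268.80 = 14860.50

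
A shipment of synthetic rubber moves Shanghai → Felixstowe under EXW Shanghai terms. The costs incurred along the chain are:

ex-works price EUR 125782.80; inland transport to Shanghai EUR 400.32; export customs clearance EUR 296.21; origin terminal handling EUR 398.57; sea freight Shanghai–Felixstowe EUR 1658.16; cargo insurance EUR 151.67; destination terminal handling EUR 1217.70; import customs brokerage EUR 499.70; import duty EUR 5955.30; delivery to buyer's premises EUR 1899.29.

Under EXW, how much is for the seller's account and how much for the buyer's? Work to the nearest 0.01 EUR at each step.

EXW: the seller makes goods available at their premises; the buyer bears all onward costs.
Seller's account: goods 125782.80 = 125782.80
Buyer's account: inland to port 400.32 + export clearance 296.21 + origin terminal 398.57 + freight 1658.16 + insurance 151.67 + destination terminal 1217.70 + brokerage 499.70 + duty 5955.30 + delivery 1899.29 = 12476.92

Seller: EUR 125782.80; buyer: EUR 12476.92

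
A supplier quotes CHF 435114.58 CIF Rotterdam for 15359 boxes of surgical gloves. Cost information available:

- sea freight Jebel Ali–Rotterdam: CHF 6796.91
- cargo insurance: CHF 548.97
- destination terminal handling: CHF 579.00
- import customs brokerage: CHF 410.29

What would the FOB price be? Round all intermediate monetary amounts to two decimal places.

Not relevant to the conversion: destination terminal, brokerage — on the buyer under both terms; not part of either seller's price.
From CIF to FOB, the seller no longer bears: freight, insurance.
FOB price = 435114.58 − 6796.91 − 548.97 = 427768.70

FOB price: CHF 427768.70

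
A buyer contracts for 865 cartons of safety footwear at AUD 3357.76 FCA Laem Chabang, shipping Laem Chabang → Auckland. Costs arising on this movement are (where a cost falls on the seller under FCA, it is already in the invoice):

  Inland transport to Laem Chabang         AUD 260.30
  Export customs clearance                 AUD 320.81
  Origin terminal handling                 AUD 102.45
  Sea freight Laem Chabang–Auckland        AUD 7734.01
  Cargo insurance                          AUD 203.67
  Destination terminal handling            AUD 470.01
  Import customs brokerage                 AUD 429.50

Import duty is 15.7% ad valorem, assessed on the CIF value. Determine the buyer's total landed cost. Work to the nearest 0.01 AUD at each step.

Total landed cost: AUD 14086.87

FCA: the seller delivers export-cleared goods to the carrier; the buyer bears costs from that point.
Already in the invoice (seller's account under FCA): inland to port, export clearance — exclude.
CIF value = FCA price + origin terminal + freight + insurance = 3357.76 + 102.45 + 7734.01 + 203.67 = 11397.89
Import duty = 11397.89 × 15.7% = 1789.47
Buyer bears: origin terminal 102.45 + freight 7734.01 + insurance 203.67 + destination terminal 470.01 + brokerage 429.50 + duty 1789.47 = 10729.11
Landed cost = invoice 3357.76 + 10729.11 = 14086.87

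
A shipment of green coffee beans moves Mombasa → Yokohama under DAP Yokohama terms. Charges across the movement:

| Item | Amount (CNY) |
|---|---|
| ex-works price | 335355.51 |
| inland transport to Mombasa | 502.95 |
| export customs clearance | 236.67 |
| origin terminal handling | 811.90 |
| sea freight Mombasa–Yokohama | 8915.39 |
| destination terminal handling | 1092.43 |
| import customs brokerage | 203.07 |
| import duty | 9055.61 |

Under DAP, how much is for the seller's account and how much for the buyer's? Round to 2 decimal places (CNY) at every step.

Seller: CNY 346914.85; buyer: CNY 9258.68

DAP: the seller bears all costs to the named destination except import duty and clearance.
Seller's account: goods 335355.51 + inland to port 502.95 + export clearance 236.67 + origin terminal 811.90 + freight 8915.39 + destination terminal 1092.43 = 346914.85
Buyer's account: brokerage 203.07 + duty 9055.61 = 9258.68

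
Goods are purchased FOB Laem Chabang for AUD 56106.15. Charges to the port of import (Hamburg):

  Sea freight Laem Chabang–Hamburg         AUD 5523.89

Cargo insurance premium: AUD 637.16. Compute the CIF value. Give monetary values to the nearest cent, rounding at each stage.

CIF = FOB price + freight + insurance
CIF = 56106.15 + 5523.89 + 637.16 = 62267.20

CIF value: AUD 62267.20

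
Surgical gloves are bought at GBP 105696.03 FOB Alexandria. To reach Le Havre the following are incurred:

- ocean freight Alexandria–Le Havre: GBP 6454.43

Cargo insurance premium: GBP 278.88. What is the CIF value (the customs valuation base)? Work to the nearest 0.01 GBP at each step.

CIF value: GBP 112429.34

CIF = FOB price + freight + insurance
CIF = 105696.03 + 6454.43 + 278.88 = 112429.34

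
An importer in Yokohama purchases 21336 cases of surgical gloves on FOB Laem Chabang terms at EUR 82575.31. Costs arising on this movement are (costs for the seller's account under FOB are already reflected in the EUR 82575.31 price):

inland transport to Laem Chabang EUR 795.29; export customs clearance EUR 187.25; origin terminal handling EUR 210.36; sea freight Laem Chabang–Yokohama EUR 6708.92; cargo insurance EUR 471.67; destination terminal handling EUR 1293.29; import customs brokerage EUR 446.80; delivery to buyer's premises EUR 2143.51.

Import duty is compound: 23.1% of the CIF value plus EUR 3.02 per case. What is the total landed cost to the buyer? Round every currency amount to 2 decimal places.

FOB: the seller bears costs until goods are on board at the origin port; the buyer bears freight, insurance and all costs thereafter.
Already in the invoice (seller's account under FOB): inland to port, export clearance, origin terminal — exclude.
CIF value = FOB price + freight + insurance = 82575.31 + 6708.92 + 471.67 = 89755.90
Ad valorem component: 89755.90 × 23.1% = 20733.61
Specific component: 21336 × 3.02 = 64434.72
Import duty = 20733.61 + 64434.72 = 85168.33
Buyer bears: freight 6708.92 + insurance 471.67 + destination terminal 1293.29 + brokerage 446.80 + delivery 2143.51 + duty 85168.33 = 96232.52
Landed cost = invoice 82575.31 + 96232.52 = 178807.83

Total landed cost: EUR 178807.83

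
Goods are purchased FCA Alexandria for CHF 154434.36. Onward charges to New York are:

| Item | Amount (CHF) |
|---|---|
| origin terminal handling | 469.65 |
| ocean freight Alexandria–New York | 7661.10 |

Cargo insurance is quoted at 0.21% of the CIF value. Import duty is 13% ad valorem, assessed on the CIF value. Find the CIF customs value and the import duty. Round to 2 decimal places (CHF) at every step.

Let C be the CIF value. C = FCA price + pre-shipment costs + freight + 0.21% × C
C − 0.21% × C = 154434.36 + 469.65 + 7661.10
0.9979 × C = 162565.11
C = 162565.11 / 0.9979 = 162907.22
Insurance premium = 0.21% × 162907.22 = 342.11
Import duty = 162907.22 × 13% = 21177.94

CIF value: CHF 162907.22; import duty: CHF 21177.94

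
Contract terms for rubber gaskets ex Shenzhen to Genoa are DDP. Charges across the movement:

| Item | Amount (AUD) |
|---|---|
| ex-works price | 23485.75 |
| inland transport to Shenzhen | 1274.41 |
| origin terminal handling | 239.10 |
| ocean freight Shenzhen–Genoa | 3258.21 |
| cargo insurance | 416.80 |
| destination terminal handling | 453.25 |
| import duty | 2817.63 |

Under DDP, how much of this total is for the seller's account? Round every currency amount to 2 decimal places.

Seller's account: AUD 31945.15

DDP: the seller bears all costs including import duty.
Seller's account: goods 23485.75 + inland to port 1274.41 + origin terminal 239.10 + freight 3258.21 + insurance 416.80 + destination terminal 453.25 + duty 2817.63 = 31945.15
Buyer's account: 0.00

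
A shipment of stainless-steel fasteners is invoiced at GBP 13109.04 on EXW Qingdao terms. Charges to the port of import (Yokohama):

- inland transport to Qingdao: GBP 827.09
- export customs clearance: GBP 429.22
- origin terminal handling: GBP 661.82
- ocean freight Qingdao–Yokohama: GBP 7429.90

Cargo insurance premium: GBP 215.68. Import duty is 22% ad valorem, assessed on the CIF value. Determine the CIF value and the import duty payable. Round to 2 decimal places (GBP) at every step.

CIF value: GBP 22672.75; import duty: GBP 4988.01

CIF = EXW price + pre-shipment costs + freight + insurance
CIF = 13109.04 + 827.09 + 429.22 + 661.82 + 7429.90 + 215.68 = 22672.75
Import duty = 22672.75 × 22% = 4988.01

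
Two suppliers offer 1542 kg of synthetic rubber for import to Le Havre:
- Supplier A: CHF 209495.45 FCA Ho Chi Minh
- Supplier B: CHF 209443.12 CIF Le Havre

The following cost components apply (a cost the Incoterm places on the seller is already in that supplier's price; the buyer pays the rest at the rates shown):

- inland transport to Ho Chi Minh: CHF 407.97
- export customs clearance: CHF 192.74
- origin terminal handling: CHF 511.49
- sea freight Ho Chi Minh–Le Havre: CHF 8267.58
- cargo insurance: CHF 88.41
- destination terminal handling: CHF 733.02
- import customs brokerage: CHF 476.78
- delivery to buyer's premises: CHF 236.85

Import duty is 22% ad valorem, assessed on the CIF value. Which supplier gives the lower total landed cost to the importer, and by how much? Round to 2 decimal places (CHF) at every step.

Supplier A (FCA):
CIF value = FCA price + origin terminal + freight + insurance = 209495.45 + 511.49 + 8267.58 + 88.41 = 218362.93
Import duty = 218362.93 × 22% = 48039.84
Buyer bears (A): 511.49 + 8267.58 + 88.41 + 733.02 + 476.78 + 236.85 = 10314.13
Landed cost (A) = invoice 209495.45 + 10314.13 + duty 48039.84 = 267849.42
Supplier B (CIF):
The CIF price already equals the CIF value: 209443.12
Import duty = 209443.12 × 22% = 46077.49
Buyer bears (B): 733.02 + 476.78 + 236.85 = 1446.65
Landed cost (B) = invoice 209443.12 + 1446.65 + duty 46077.49 = 256967.26
Difference = |267849.42 − 256967.26| = 10882.16

Supplier B is cheaper by CHF 10882.16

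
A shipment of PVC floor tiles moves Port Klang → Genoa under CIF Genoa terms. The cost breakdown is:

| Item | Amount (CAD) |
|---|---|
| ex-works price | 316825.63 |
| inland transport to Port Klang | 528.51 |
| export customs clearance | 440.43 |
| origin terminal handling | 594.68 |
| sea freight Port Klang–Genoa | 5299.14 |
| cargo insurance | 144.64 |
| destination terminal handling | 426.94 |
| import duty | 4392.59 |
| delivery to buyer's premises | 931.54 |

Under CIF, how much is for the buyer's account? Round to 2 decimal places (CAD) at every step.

Buyer's account: CAD 5751.07

CIF: the seller pays costs through ocean freight and marine insurance to the destination port.
Seller's account: goods 316825.63 + inland to port 528.51 + export clearance 440.43 + origin terminal 594.68 + freight 5299.14 + insurance 144.64 = 323833.03
Buyer's account: destination terminal 426.94 + duty 4392.59 + delivery 931.54 = 5751.07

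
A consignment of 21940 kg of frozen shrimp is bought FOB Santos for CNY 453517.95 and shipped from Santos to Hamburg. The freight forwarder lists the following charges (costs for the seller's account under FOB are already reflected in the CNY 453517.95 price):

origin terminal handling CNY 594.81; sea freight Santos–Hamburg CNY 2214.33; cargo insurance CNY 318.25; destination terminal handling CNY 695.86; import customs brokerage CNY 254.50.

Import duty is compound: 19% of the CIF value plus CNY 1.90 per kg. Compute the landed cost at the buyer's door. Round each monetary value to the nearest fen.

Total landed cost: CNY 585336.49

FOB: the seller bears costs until goods are on board at the origin port; the buyer bears freight, insurance and all costs thereafter.
Already in the invoice (seller's account under FOB): origin terminal — exclude.
CIF value = FOB price + freight + insurance = 453517.95 + 2214.33 + 318.25 = 456050.53
Ad valorem component: 456050.53 × 19% = 86649.60
Specific component: 21940 × 1.90 = 41686.00
Import duty = 86649.60 + 41686.00 = 128335.60
Buyer bears: freight 2214.33 + insurance 318.25 + destination terminal 695.86 + brokerage 254.50 + duty 128335.60 = 131818.54
Landed cost = invoice 453517.95 + 131818.54 = 585336.49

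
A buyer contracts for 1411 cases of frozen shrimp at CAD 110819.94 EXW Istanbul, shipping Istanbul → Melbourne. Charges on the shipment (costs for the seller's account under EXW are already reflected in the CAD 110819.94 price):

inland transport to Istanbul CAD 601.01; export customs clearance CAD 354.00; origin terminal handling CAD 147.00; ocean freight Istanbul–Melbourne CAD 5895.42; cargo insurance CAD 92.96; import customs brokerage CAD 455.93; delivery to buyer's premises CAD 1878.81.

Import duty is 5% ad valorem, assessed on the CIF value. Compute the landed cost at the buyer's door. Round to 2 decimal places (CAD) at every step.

Total landed cost: CAD 126140.59

EXW: the seller makes goods available at their premises; the buyer bears all onward costs.
CIF value = EXW price + inland to port + export clearance + origin terminal + freight + insurance = 110819.94 + 601.01 + 354.00 + 147.00 + 5895.42 + 92.96 = 117910.33
Import duty = 117910.33 × 5% = 5895.52
Buyer bears: inland to port 601.01 + export clearance 354.00 + origin terminal 147.00 + freight 5895.42 + insurance 92.96 + brokerage 455.93 + delivery 1878.81 + duty 5895.52 = 15320.65
Landed cost = invoice 110819.94 + 15320.65 = 126140.59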